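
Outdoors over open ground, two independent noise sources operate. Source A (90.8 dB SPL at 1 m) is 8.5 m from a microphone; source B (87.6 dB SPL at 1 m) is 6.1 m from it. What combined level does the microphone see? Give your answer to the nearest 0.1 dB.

At the listener: L_A = 90.8 − 20·log₁₀(8.5) = 72.21 dB; L_B = 87.6 − 20·log₁₀(6.1) = 71.89 dB.
Combined: 10·log₁₀(10^(72.21/10)+10^(71.89/10)) = 75.1 dB SPL.

75.1 dB SPL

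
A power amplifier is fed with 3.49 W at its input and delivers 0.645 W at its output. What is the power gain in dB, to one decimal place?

For a power ratio, dB = 10·log₁₀(P₂/P₁).
10·log₁₀(0.645/3.49) = 10·log₁₀(0.1848) = -7.3 dB.

-7.3 dB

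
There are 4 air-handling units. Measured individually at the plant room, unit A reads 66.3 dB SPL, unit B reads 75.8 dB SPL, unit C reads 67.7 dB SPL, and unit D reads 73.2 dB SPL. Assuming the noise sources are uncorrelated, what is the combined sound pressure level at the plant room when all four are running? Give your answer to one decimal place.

Add the sources as powers (linear), then convert back to dB:
L_total = 10·log₁₀(10^(66.3/10) + 10^(75.8/10) + 10^(67.7/10) + 10^(73.2/10)) = 10·log₁₀(69070000) = 78.4 dB SPL.

78.4 dB SPL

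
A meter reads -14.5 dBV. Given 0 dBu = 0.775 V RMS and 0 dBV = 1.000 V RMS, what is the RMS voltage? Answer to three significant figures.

V = 1.000 V × 10^(-14.5/20).
= 1.000 × 0.1884 = 0.188 V.

0.188 V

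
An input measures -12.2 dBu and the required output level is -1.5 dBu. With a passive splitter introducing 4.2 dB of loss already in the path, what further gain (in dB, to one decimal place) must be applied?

14.9 dB

The required make-up gain is the shortfall in the dB sum.
G = -1.5 − (-12.2) + 4.2 = 14.9 dB.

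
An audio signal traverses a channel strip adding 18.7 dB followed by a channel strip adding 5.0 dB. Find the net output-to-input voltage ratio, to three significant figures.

15.3

Net gain = 18.7 + 5.0 = 23.7 dB.
Voltage ratio = 10^(23.7/20) = 15.3.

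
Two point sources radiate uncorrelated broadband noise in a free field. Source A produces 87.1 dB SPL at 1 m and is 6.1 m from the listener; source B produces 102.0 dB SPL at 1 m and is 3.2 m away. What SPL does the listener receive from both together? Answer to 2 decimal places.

At the listener: L_A = 87.1 − 20·log₁₀(6.1) = 71.393 dB; L_B = 102.0 − 20·log₁₀(3.2) = 91.897 dB.
Combined: 10·log₁₀(10^(71.393/10)+10^(91.897/10)) = 91.94 dB SPL.

91.94 dB SPL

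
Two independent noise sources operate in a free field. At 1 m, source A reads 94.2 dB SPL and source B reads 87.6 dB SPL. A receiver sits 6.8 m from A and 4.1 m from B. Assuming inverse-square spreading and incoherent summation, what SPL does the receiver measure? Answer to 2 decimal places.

At the listener: L_A = 94.2 − 20·log₁₀(6.8) = 77.550 dB; L_B = 87.6 − 20·log₁₀(4.1) = 75.344 dB.
Combined: 10·log₁₀(10^(77.550/10)+10^(75.344/10)) = 79.60 dB SPL.

79.60 dB SPL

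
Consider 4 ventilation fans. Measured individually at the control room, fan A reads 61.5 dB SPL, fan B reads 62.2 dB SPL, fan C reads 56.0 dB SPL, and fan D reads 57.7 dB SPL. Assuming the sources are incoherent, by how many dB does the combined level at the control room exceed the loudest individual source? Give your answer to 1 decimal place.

3.9 dB

Incoherent sources sum as intensities:
L_total = 10·log₁₀(10^(61.5/10) + 10^(62.2/10) + 10^(56.0/10) + 10^(57.7/10)) = 66.08 dB SPL.
Excess over the loudest (62.2 dB): 66.08 − 62.2 = 3.9 dB.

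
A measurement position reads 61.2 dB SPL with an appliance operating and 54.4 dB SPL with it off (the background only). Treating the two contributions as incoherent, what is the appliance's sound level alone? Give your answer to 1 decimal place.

60.2 dB SPL

Subtract intensities: L_src = 10·log₁₀(10^(L_total/10) − 10^(L_bg/10)).
L_src = 10·log₁₀(10^(61.2/10) − 10^(54.4/10)) = 10·log₁₀(1043000) = 60.2 dB SPL.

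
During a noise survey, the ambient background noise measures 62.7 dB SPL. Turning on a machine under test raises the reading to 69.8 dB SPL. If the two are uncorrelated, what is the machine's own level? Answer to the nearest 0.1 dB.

Background correction is a power subtraction:
L_src = 10·log₁₀(10^(69.8/10) − 10^(62.7/10)) = 10·log₁₀(7688000) = 68.9 dB SPL.

68.9 dB SPL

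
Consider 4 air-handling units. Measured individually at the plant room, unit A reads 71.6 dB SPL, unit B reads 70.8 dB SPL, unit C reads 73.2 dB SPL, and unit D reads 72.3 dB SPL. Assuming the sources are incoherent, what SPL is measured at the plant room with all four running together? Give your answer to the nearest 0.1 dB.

78.1 dB SPL

Incoherent sources sum as intensities:
L_total = 10·log₁₀(10^(71.6/10) + 10^(70.8/10) + 10^(73.2/10) + 10^(72.3/10)) = 10·log₁₀(64350000) = 78.1 dB SPL.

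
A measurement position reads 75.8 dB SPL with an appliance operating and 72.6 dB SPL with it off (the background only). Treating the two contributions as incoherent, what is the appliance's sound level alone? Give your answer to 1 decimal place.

Background correction is a power subtraction:
L_src = 10·log₁₀(10^(75.8/10) − 10^(72.6/10)) = 10·log₁₀(19820000) = 73.0 dB SPL.

73.0 dB SPL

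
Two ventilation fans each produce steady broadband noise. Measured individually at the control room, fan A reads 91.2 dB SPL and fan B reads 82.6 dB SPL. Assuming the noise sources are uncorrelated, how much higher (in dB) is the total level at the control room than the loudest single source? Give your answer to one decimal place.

Incoherent sources sum as intensities:
L_total = 10·log₁₀(10^(91.2/10) + 10^(82.6/10)) = 91.76 dB SPL.
Excess over the loudest (91.2 dB): 91.76 − 91.2 = 0.6 dB.

0.6 dB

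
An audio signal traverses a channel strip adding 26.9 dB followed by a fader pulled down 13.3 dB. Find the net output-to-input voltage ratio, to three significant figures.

4.79

Net gain = 26.9 + (−13.3) = 13.6 dB.
Voltage ratio = 10^(13.6/20) = 4.79.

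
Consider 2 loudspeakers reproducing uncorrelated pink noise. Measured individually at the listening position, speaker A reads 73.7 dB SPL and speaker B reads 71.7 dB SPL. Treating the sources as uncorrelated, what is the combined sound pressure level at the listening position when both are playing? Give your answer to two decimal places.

75.82 dB SPL

Incoherent sources sum as intensities:
L_total = 10·log₁₀(10^(73.7/10) + 10^(71.7/10)) = 10·log₁₀(38230000) = 75.82 dB SPL.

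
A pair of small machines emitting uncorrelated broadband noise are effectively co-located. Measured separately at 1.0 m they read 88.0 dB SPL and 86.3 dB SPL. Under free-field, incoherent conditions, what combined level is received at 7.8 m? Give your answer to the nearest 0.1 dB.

72.4 dB SPL

Combined at 1.0 m: 10·log₁₀(10^(88.0/10)+10^(86.3/10)) = 90.24 dB SPL.
Then apply −20·log₁₀(7.8/1.0) = -17.84 dB → 72.4 dB SPL.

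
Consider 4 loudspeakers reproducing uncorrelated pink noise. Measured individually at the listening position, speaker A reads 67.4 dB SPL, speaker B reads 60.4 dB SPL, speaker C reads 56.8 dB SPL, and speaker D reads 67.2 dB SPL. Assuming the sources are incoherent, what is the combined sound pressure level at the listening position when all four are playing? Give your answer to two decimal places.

70.91 dB SPL

Add the sources as powers (linear), then convert back to dB:
L_total = 10·log₁₀(10^(67.4/10) + 10^(60.4/10) + 10^(56.8/10) + 10^(67.2/10)) = 10·log₁₀(12320000) = 70.91 dB SPL.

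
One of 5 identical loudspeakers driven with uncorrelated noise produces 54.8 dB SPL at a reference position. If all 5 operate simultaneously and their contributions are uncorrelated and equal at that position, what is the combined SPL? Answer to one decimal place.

5 equal incoherent sources raise the level by 10·log₁₀(5) = 6.99 dB.
L_total = 54.8 + 6.99 = 61.8 dB SPL.

61.8 dB SPL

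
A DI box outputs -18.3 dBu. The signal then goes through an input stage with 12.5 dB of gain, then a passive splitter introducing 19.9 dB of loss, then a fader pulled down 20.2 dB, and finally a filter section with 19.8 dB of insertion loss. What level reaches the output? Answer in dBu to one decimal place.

Cascaded gains and losses add directly in dB.
-18.3 + 12.5 − 19.9 − 20.2 − 19.8 = -65.7 dBu.

-65.7 dBu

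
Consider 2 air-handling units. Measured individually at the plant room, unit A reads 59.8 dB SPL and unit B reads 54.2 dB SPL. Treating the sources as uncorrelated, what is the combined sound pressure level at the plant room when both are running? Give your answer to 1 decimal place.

60.9 dB SPL

Incoherent sources sum as intensities:
L_total = 10·log₁₀(10^(59.8/10) + 10^(54.2/10)) = 10·log₁₀(1218000) = 60.9 dB SPL.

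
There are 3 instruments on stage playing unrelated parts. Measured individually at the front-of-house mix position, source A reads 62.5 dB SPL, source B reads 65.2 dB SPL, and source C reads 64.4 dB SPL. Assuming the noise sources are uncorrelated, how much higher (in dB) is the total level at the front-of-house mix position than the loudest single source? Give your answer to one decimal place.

Incoherent sources sum as intensities:
L_total = 10·log₁₀(10^(62.5/10) + 10^(65.2/10) + 10^(64.4/10)) = 68.95 dB SPL.
Excess over the loudest (65.2 dB): 68.95 − 65.2 = 3.7 dB.

3.7 dB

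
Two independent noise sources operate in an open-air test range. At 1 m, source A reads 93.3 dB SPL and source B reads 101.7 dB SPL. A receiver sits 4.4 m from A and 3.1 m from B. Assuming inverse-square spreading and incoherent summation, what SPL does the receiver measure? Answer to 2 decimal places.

At the listener: L_A = 93.3 − 20·log₁₀(4.4) = 80.431 dB; L_B = 101.7 − 20·log₁₀(3.1) = 91.873 dB.
Combined: 10·log₁₀(10^(80.431/10)+10^(91.873/10)) = 92.17 dB SPL.

92.17 dB SPL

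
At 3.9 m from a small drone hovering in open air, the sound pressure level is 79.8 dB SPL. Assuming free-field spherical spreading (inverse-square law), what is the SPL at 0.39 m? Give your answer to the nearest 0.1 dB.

99.8 dB SPL

Free-field point source: level drops by 20·log₁₀ of the distance ratio.
ΔL = −20·log₁₀(0.39/3.9) = 20.00 dB, so L₂ = 79.8 + (20.00) = 99.8 dB SPL.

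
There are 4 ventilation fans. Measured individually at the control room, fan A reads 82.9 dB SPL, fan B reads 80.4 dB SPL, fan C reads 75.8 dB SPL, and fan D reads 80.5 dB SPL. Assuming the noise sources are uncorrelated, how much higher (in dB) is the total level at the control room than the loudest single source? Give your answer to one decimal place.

3.7 dB

Add the sources as powers (linear), then convert back to dB:
L_total = 10·log₁₀(10^(82.9/10) + 10^(80.4/10) + 10^(75.8/10) + 10^(80.5/10)) = 86.58 dB SPL.
Excess over the loudest (82.9 dB): 86.58 − 82.9 = 3.7 dB.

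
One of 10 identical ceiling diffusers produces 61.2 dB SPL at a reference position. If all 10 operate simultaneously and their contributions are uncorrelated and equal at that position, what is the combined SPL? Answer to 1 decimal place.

10 equal incoherent sources raise the level by 10·log₁₀(10) = 10.00 dB.
L_total = 61.2 + 10.00 = 71.2 dB SPL.

71.2 dB SPL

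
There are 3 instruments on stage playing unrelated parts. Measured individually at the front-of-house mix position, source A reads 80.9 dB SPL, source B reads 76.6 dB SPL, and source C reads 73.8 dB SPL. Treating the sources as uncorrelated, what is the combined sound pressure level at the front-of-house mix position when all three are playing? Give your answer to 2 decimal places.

Uncorrelated sources add in intensity (power), not in dB.
L_total = 10·log₁₀(10^(80.9/10) + 10^(76.6/10) + 10^(73.8/10)) = 10·log₁₀(192700000) = 82.85 dB SPL.

82.85 dB SPL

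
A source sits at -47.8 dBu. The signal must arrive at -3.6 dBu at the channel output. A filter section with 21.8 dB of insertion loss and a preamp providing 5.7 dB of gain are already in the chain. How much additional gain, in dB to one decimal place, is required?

60.3 dB

The required make-up gain is the shortfall in the dB sum.
G = -3.6 − (-47.8) + 21.8 − 5.7 = 60.3 dB.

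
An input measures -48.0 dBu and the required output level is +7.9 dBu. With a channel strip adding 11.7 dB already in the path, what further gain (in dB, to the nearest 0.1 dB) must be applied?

44.2 dB

The required make-up gain is the shortfall in the dB sum.
G = +7.9 − (-48.0) − 11.7 = 44.2 dB.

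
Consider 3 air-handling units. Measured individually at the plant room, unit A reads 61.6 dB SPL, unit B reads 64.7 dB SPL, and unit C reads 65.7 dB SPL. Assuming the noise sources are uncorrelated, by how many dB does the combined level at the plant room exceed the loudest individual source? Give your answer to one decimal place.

Incoherent sources sum as intensities:
L_total = 10·log₁₀(10^(61.6/10) + 10^(64.7/10) + 10^(65.7/10)) = 69.09 dB SPL.
Excess over the loudest (65.7 dB): 69.09 − 65.7 = 3.4 dB.

3.4 dB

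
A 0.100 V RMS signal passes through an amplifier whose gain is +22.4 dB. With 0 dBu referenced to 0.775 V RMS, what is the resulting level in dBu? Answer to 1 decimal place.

+4.6 dBu

Input level: 20·log₁₀(0.100/0.775) = -17.79 dBu.
Output: -17.79 + 22.4 = +4.6 dBu.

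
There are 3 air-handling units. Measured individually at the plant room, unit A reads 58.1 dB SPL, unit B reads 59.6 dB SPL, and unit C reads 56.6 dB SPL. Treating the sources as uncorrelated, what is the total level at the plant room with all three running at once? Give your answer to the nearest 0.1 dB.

63.0 dB SPL

Add the sources as powers (linear), then convert back to dB:
L_total = 10·log₁₀(10^(58.1/10) + 10^(59.6/10) + 10^(56.6/10)) = 10·log₁₀(2015000) = 63.0 dB SPL.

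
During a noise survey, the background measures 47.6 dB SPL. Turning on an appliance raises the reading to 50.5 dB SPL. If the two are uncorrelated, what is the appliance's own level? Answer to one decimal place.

Background correction is a power subtraction:
L_src = 10·log₁₀(10^(50.5/10) − 10^(47.6/10)) = 10·log₁₀(54660) = 47.4 dB SPL.

47.4 dB SPL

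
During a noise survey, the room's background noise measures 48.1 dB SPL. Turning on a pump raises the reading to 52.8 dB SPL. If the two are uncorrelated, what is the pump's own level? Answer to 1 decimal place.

Remove the background by subtracting linear intensities:
L_src = 10·log₁₀(10^(52.8/10) − 10^(48.1/10)) = 10·log₁₀(126000) = 51.0 dB SPL.

51.0 dB SPL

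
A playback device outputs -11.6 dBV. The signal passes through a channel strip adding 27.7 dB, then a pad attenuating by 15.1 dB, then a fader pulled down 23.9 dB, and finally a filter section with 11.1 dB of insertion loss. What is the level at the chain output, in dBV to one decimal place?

Cascaded gains and losses add directly in dB.
-11.6 + 27.7 − 15.1 − 23.9 − 11.1 = -34.0 dBV.

-34.0 dBV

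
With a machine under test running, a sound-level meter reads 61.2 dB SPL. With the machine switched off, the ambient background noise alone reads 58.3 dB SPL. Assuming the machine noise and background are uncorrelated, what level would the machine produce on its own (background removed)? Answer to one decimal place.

58.1 dB SPL

Background correction is a power subtraction:
L_src = 10·log₁₀(10^(61.2/10) − 10^(58.3/10)) = 10·log₁₀(642200) = 58.1 dB SPL.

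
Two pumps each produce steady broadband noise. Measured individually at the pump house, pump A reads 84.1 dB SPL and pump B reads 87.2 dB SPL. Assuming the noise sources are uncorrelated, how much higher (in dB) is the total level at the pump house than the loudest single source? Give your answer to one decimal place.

Uncorrelated sources add in intensity (power), not in dB.
L_total = 10·log₁₀(10^(84.1/10) + 10^(87.2/10)) = 88.93 dB SPL.
Excess over the loudest (87.2 dB): 88.93 − 87.2 = 1.7 dB.

1.7 dB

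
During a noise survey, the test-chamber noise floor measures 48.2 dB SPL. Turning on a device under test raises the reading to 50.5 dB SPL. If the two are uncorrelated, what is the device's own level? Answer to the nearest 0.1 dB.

46.6 dB SPL

Remove the background by subtracting linear intensities:
L_src = 10·log₁₀(10^(50.5/10) − 10^(48.2/10)) = 10·log₁₀(46130) = 46.6 dB SPL.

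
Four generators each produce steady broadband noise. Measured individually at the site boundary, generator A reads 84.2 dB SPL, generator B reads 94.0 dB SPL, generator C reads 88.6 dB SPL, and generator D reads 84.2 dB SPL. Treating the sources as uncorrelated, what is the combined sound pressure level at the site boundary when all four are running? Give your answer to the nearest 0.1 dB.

Incoherent sources sum as intensities:
L_total = 10·log₁₀(10^(84.2/10) + 10^(94.0/10) + 10^(88.6/10) + 10^(84.2/10)) = 10·log₁₀(3762000000) = 95.8 dB SPL.

95.8 dB SPL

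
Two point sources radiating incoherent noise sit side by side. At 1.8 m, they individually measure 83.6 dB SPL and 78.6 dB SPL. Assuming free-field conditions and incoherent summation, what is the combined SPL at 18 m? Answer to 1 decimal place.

Combined at 1.8 m: 10·log₁₀(10^(83.6/10)+10^(78.6/10)) = 84.79 dB SPL.
Then apply −20·log₁₀(18/1.8) = -20.00 dB → 64.8 dB SPL.

64.8 dB SPL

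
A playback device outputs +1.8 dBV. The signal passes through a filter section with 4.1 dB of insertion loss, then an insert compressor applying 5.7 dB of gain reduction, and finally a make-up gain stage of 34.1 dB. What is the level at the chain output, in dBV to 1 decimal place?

Cascaded gains and losses add directly in dB.
+1.8 − 4.1 − 5.7 + 34.1 = +26.1 dBV.

+26.1 dBV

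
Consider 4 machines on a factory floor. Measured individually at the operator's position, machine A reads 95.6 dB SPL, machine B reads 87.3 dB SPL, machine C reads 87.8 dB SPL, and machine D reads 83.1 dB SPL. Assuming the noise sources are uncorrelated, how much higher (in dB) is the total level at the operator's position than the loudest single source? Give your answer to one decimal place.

Incoherent sources sum as intensities:
L_total = 10·log₁₀(10^(95.6/10) + 10^(87.3/10) + 10^(87.8/10) + 10^(83.1/10)) = 96.97 dB SPL.
Excess over the loudest (95.6 dB): 96.97 − 95.6 = 1.4 dB.

1.4 dB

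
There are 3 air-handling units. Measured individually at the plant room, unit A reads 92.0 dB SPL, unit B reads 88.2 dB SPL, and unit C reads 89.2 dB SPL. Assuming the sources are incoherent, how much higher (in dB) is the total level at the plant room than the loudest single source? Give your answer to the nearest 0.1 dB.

2.9 dB

Incoherent sources sum as intensities:
L_total = 10·log₁₀(10^(92.0/10) + 10^(88.2/10) + 10^(89.2/10)) = 94.88 dB SPL.
Excess over the loudest (92.0 dB): 94.88 − 92.0 = 2.9 dB.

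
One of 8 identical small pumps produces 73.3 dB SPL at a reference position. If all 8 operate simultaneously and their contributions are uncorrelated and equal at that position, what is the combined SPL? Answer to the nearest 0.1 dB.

82.3 dB SPL

8 equal incoherent sources raise the level by 10·log₁₀(8) = 9.03 dB.
L_total = 73.3 + 9.03 = 82.3 dB SPL.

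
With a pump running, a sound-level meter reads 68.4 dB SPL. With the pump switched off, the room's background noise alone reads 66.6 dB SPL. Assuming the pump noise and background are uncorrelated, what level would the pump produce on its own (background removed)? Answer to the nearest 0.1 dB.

63.7 dB SPL

Background correction is a power subtraction:
L_src = 10·log₁₀(10^(68.4/10) − 10^(66.6/10)) = 10·log₁₀(2347000) = 63.7 dB SPL.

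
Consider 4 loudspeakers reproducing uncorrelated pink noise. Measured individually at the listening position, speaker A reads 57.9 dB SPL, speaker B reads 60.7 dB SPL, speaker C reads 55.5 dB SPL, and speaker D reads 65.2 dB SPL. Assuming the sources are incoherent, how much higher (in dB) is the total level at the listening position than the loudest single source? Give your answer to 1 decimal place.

2.2 dB

Uncorrelated sources add in intensity (power), not in dB.
L_total = 10·log₁₀(10^(57.9/10) + 10^(60.7/10) + 10^(55.5/10) + 10^(65.2/10)) = 67.37 dB SPL.
Excess over the loudest (65.2 dB): 67.37 − 65.2 = 2.2 dB.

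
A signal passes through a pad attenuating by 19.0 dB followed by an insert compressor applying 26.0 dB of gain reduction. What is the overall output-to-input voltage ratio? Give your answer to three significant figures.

Net gain = (−19.0) + (−26.0) = -45.0 dB.
Voltage ratio = 10^(-45.0/20) = 0.00562.

0.00562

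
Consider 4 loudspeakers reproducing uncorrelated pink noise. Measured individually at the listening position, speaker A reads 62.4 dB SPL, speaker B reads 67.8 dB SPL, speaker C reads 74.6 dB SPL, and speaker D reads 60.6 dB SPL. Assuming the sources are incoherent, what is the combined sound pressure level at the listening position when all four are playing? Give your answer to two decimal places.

75.77 dB SPL

Uncorrelated sources add in intensity (power), not in dB.
L_total = 10·log₁₀(10^(62.4/10) + 10^(67.8/10) + 10^(74.6/10) + 10^(60.6/10)) = 10·log₁₀(37750000) = 75.77 dB SPL.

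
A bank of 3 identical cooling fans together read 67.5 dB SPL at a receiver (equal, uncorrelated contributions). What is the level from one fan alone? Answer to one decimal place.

3 equal incoherent sources add 10·log₁₀(3) = 4.77 dB over one source.
L_one = 67.5 − 4.77 = 62.7 dB SPL.

62.7 dB SPL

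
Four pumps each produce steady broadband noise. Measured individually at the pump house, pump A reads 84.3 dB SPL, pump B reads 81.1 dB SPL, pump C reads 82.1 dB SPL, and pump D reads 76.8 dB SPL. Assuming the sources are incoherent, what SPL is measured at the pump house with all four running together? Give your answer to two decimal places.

Uncorrelated sources add in intensity (power), not in dB.
L_total = 10·log₁₀(10^(84.3/10) + 10^(81.1/10) + 10^(82.1/10) + 10^(76.8/10)) = 10·log₁₀(608000000) = 87.84 dB SPL.

87.84 dB SPL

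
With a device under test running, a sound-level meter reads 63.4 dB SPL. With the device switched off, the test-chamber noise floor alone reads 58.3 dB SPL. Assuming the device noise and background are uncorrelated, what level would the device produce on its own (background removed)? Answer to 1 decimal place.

61.8 dB SPL

Remove the background by subtracting linear intensities:
L_src = 10·log₁₀(10^(63.4/10) − 10^(58.3/10)) = 10·log₁₀(1512000) = 61.8 dB SPL.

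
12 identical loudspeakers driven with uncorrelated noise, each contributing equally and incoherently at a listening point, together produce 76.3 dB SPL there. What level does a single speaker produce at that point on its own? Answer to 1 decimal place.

65.5 dB SPL

12 equal incoherent sources add 10·log₁₀(12) = 10.79 dB over one source.
L_one = 76.3 − 10.79 = 65.5 dB SPL.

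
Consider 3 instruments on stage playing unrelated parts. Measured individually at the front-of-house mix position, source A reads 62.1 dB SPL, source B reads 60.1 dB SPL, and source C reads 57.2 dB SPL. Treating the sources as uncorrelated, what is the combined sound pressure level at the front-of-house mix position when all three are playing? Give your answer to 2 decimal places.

65.01 dB SPL

Add the sources as powers (linear), then convert back to dB:
L_total = 10·log₁₀(10^(62.1/10) + 10^(60.1/10) + 10^(57.2/10)) = 10·log₁₀(3170000) = 65.01 dB SPL.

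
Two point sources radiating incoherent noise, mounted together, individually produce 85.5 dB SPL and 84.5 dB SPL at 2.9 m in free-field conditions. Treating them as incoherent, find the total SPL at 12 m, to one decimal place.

75.7 dB SPL

Combined at 2.9 m: 10·log₁₀(10^(85.5/10)+10^(84.5/10)) = 88.04 dB SPL.
Then apply −20·log₁₀(12/2.9) = -12.34 dB → 75.7 dB SPL.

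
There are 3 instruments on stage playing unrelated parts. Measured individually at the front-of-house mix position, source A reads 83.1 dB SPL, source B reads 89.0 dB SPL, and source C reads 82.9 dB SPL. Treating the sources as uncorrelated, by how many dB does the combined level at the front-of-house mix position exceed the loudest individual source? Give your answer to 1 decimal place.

Uncorrelated sources add in intensity (power), not in dB.
L_total = 10·log₁₀(10^(83.1/10) + 10^(89.0/10) + 10^(82.9/10)) = 90.77 dB SPL.
Excess over the loudest (89.0 dB): 90.77 − 89.0 = 1.8 dB.

1.8 dB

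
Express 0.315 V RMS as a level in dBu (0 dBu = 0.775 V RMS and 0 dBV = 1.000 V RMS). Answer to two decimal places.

-7.82 dBu

dBu = 20·log₁₀(V / 0.775 V).
20·log₁₀(0.315/0.775) = -7.82 dBu.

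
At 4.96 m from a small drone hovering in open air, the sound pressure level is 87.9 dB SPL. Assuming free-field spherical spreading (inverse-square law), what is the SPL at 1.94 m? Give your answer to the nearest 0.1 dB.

96.1 dB SPL

Inverse-square spreading gives ΔL = −20·log₁₀(d₂/d₁).
ΔL = −20·log₁₀(1.94/4.96) = 8.15 dB, so L₂ = 87.9 + (8.15) = 96.1 dB SPL.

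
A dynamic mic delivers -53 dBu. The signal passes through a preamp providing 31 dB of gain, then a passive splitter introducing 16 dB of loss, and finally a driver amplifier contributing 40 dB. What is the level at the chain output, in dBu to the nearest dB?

+2 dBu

Gain stages sum in dB:
-53 + 31 − 16 + 40 = +2 dBu.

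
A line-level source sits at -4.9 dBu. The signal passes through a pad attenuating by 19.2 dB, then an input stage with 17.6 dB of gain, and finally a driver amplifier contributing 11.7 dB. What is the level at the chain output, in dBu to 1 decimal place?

+5.2 dBu

Gain stages sum in dB:
-4.9 − 19.2 + 17.6 + 11.7 = +5.2 dBu.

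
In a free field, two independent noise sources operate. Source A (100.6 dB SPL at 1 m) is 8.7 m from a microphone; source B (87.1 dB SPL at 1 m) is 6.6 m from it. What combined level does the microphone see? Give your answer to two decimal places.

At the listener: L_A = 100.6 − 20·log₁₀(8.7) = 81.810 dB; L_B = 87.1 − 20·log₁₀(6.6) = 70.709 dB.
Combined: 10·log₁₀(10^(81.810/10)+10^(70.709/10)) = 82.13 dB SPL.

82.13 dB SPL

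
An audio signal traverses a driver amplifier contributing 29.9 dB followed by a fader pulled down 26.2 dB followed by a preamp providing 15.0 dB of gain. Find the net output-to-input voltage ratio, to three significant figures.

8.61

Net gain = 29.9 + (−26.2) + 15.0 = 18.7 dB.
Voltage ratio = 10^(18.7/20) = 8.61.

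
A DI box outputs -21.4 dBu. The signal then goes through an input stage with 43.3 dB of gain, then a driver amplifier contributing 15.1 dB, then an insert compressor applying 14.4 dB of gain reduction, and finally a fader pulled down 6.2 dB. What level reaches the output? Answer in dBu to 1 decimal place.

Gain stages sum in dB:
-21.4 + 43.3 + 15.1 − 14.4 − 6.2 = +16.4 dBu.

+16.4 dBu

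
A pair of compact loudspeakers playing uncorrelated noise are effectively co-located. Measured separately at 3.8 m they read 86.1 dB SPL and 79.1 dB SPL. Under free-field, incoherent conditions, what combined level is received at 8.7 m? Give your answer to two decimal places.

79.70 dB SPL

Combined at 3.8 m: 10·log₁₀(10^(86.1/10)+10^(79.1/10)) = 86.890 dB SPL.
Then apply −20·log₁₀(8.7/3.8) = -7.195 dB → 79.70 dB SPL.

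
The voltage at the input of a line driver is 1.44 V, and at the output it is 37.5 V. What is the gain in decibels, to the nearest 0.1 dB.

28.3 dB

Voltage ratio → dB uses the 20·log₁₀ form:
20·log₁₀(37.5/1.44) = 20·log₁₀(26.04) = 28.3 dB.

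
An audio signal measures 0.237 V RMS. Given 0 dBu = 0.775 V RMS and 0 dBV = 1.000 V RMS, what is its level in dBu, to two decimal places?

dBu = 20·log₁₀(V / 0.775 V).
20·log₁₀(0.237/0.775) = -10.29 dBu.

-10.29 dBu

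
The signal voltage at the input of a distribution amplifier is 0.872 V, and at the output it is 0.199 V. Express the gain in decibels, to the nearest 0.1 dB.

Voltage is an amplitude quantity, so gain = 20·log₁₀(V_out/V_in).
20·log₁₀(0.199/0.872) = 20·log₁₀(0.2282) = -12.8 dB.

-12.8 dB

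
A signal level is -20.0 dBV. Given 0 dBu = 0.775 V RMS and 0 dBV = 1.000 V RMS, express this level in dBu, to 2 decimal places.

-17.79 dBu

The offset between the scales is 20·log₁₀(0.775/1.000) = −2.214 dB.
So dBu = -20.0 + 2.214 = -17.79 dBu.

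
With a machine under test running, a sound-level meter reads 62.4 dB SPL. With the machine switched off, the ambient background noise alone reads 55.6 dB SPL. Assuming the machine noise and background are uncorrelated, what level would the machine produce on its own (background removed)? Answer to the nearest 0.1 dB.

Subtract intensities: L_src = 10·log₁₀(10^(L_total/10) − 10^(L_bg/10)).
L_src = 10·log₁₀(10^(62.4/10) − 10^(55.6/10)) = 10·log₁₀(1375000) = 61.4 dB SPL.

61.4 dB SPL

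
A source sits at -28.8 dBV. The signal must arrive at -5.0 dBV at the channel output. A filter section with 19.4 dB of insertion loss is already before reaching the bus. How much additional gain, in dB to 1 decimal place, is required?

43.2 dB

The required make-up gain is the shortfall in the dB sum.
G = -5.0 − (-28.8) + 19.4 = 43.2 dB.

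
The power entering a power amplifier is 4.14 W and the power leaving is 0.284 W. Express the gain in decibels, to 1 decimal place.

Power ratio → dB uses the 10·log₁₀ form:
10·log₁₀(0.284/4.14) = 10·log₁₀(0.06860) = -11.6 dB.

-11.6 dB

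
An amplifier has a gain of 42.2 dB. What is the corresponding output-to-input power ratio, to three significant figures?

16600

Power ratio = 10^(dB/10).
10^(42.2/10) = 10^(4.220) = 16600.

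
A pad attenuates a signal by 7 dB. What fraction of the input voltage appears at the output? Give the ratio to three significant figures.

Voltage ratio = 10^(dB/20).
10^(-7/20) = 10^(-0.3500) = 0.447.

0.447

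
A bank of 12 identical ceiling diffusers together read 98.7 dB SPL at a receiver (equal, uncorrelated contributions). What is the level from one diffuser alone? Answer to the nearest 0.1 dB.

87.9 dB SPL

12 equal incoherent sources add 10·log₁₀(12) = 10.79 dB over one source.
L_one = 98.7 − 10.79 = 87.9 dB SPL.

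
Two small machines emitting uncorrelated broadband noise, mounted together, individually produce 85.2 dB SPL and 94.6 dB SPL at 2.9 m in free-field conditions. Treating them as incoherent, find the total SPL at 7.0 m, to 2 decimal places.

87.42 dB SPL

Combined at 2.9 m: 10·log₁₀(10^(85.2/10)+10^(94.6/10)) = 95.072 dB SPL.
Then apply −20·log₁₀(7.0/2.9) = -7.654 dB → 87.42 dB SPL.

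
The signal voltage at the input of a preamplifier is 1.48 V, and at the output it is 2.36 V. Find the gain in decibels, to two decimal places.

4.05 dB

Voltage ratio → dB uses the 20·log₁₀ form:
20·log₁₀(2.36/1.48) = 20·log₁₀(1.595) = 4.05 dB.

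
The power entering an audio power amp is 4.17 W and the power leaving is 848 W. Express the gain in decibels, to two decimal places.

Power ratio → dB uses the 10·log₁₀ form:
10·log₁₀(848/4.17) = 10·log₁₀(203.4) = 23.08 dB.

23.08 dB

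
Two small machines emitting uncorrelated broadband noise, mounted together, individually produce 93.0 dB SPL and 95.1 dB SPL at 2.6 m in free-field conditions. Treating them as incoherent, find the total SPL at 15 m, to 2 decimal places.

81.96 dB SPL

Combined at 2.6 m: 10·log₁₀(10^(93.0/10)+10^(95.1/10)) = 97.186 dB SPL.
Then apply −20·log₁₀(15/2.6) = -15.222 dB → 81.96 dB SPL.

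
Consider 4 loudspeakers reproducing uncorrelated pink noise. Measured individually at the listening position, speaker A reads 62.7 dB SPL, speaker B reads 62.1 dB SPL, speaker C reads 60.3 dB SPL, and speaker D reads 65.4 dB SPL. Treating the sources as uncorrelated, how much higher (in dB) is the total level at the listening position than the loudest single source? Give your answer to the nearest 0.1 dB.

Add the sources as powers (linear), then convert back to dB:
L_total = 10·log₁₀(10^(62.7/10) + 10^(62.1/10) + 10^(60.3/10) + 10^(65.4/10)) = 69.04 dB SPL.
Excess over the loudest (65.4 dB): 69.04 − 65.4 = 3.6 dB.

3.6 dB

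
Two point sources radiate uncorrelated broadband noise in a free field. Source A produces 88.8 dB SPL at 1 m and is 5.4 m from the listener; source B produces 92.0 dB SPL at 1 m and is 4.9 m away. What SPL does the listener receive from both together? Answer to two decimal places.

79.64 dB SPL

At the listener: L_A = 88.8 − 20·log₁₀(5.4) = 74.152 dB; L_B = 92.0 − 20·log₁₀(4.9) = 78.196 dB.
Combined: 10·log₁₀(10^(74.152/10)+10^(78.196/10)) = 79.64 dB SPL.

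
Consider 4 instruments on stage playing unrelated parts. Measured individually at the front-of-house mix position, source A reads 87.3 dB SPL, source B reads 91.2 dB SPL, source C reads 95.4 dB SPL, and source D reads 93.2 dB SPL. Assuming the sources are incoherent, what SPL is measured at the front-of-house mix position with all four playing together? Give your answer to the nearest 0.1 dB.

98.7 dB SPL

Uncorrelated sources add in intensity (power), not in dB.
L_total = 10·log₁₀(10^(87.3/10) + 10^(91.2/10) + 10^(95.4/10) + 10^(93.2/10)) = 10·log₁₀(7412000000) = 98.7 dB SPL.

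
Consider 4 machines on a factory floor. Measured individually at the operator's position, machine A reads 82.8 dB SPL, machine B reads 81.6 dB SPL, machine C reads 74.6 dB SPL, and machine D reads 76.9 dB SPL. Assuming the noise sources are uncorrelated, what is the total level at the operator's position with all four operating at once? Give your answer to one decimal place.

Incoherent sources sum as intensities:
L_total = 10·log₁₀(10^(82.8/10) + 10^(81.6/10) + 10^(74.6/10) + 10^(76.9/10)) = 10·log₁₀(412900000) = 86.2 dB SPL.

86.2 dB SPL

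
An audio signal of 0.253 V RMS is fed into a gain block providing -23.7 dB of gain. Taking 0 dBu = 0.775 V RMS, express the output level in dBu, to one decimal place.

-33.4 dBu

Input level: 20·log₁₀(0.253/0.775) = -9.72 dBu.
Output: -9.72 − 23.7 = -33.4 dBu.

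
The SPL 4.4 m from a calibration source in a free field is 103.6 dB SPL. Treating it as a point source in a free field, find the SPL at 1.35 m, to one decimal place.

For a point source in a free field, ΔL = −20·log₁₀(d₂/d₁).
ΔL = −20·log₁₀(1.35/4.4) = 10.26 dB, so L₂ = 103.6 + (10.26) = 113.9 dB SPL.

113.9 dB SPL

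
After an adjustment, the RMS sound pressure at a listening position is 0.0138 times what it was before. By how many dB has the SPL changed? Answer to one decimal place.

-37.2 dB

Sound pressure is an amplitude quantity: ΔL = 20·log₁₀(p₂/p₁).
20·log₁₀(0.0138) = -37.2 dB.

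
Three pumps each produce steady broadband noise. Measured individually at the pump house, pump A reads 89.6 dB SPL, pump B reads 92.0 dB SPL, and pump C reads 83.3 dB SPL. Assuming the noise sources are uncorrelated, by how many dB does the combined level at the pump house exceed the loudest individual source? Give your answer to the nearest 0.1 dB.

2.3 dB

Incoherent sources sum as intensities:
L_total = 10·log₁₀(10^(89.6/10) + 10^(92.0/10) + 10^(83.3/10)) = 94.33 dB SPL.
Excess over the loudest (92.0 dB): 94.33 − 92.0 = 2.3 dB.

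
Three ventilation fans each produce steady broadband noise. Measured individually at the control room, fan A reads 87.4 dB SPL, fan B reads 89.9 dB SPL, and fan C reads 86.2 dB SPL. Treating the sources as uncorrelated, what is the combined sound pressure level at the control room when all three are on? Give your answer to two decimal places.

92.89 dB SPL

Incoherent sources sum as intensities:
L_total = 10·log₁₀(10^(87.4/10) + 10^(89.9/10) + 10^(86.2/10)) = 10·log₁₀(1944000000) = 92.89 dB SPL.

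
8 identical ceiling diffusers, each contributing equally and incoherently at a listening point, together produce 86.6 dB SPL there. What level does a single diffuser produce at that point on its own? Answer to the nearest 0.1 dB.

8 equal incoherent sources add 10·log₁₀(8) = 9.03 dB over one source.
L_one = 86.6 − 9.03 = 77.6 dB SPL.

77.6 dB SPL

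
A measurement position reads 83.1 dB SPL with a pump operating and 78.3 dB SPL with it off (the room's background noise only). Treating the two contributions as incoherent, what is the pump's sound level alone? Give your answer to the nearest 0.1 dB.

81.4 dB SPL

Remove the background by subtracting linear intensities:
L_src = 10·log₁₀(10^(83.1/10) − 10^(78.3/10)) = 10·log₁₀(136600000) = 81.4 dB SPL.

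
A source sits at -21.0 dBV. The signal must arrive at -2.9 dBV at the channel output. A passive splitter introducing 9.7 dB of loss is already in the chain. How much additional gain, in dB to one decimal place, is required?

27.8 dB

The required make-up gain is the shortfall in the dB sum.
G = -2.9 − (-21.0) + 9.7 = 27.8 dB.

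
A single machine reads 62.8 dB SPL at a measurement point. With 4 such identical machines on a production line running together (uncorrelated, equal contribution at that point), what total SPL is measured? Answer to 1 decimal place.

68.8 dB SPL

4 equal incoherent sources raise the level by 10·log₁₀(4) = 6.02 dB.
L_total = 62.8 + 6.02 = 68.8 dB SPL.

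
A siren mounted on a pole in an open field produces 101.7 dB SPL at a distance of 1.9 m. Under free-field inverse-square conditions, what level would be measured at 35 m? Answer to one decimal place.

76.4 dB SPL

For a point source in a free field, ΔL = −20·log₁₀(d₂/d₁).
ΔL = −20·log₁₀(35/1.9) = -25.31 dB, so L₂ = 101.7 + (-25.31) = 76.4 dB SPL.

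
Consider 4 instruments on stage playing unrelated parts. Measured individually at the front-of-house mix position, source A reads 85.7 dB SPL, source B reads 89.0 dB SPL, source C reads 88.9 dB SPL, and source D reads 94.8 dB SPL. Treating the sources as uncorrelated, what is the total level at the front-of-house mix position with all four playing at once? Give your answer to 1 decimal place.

Uncorrelated sources add in intensity (power), not in dB.
L_total = 10·log₁₀(10^(85.7/10) + 10^(89.0/10) + 10^(88.9/10) + 10^(94.8/10)) = 10·log₁₀(4962000000) = 97.0 dB SPL.

97.0 dB SPL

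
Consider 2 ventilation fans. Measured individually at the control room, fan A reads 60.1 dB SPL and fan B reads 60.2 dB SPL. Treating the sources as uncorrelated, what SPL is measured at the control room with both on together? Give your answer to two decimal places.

63.16 dB SPL

Add the sources as powers (linear), then convert back to dB:
L_total = 10·log₁₀(10^(60.1/10) + 10^(60.2/10)) = 10·log₁₀(2070000) = 63.16 dB SPL.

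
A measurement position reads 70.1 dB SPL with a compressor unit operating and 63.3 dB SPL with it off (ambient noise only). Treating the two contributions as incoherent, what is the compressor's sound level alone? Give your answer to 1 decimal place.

69.1 dB SPL

Background correction is a power subtraction:
L_src = 10·log₁₀(10^(70.1/10) − 10^(63.3/10)) = 10·log₁₀(8095000) = 69.1 dB SPL.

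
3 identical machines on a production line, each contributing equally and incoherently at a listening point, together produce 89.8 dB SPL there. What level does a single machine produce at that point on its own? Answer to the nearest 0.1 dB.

3 equal incoherent sources add 10·log₁₀(3) = 4.77 dB over one source.
L_one = 89.8 − 4.77 = 85.0 dB SPL.

85.0 dB SPL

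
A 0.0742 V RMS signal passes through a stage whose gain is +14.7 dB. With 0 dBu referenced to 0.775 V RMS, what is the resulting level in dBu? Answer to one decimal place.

Input level: 20·log₁₀(0.0742/0.775) = -20.38 dBu.
Output: -20.38 + 14.7 = -5.7 dBu.

-5.7 dBu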